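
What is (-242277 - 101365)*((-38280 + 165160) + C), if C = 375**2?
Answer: -91925953210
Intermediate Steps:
C = 140625
(-242277 - 101365)*((-38280 + 165160) + C) = (-242277 - 101365)*((-38280 + 165160) + 140625) = -343642*(126880 + 140625) = -343642*267505 = -91925953210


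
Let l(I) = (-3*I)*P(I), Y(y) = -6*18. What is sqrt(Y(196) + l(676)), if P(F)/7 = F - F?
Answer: 6*I*sqrt(3) ≈ 10.392*I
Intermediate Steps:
Y(y) = -108
P(F) = 0 (P(F) = 7*(F - F) = 7*0 = 0)
l(I) = 0 (l(I) = -3*I*0 = 0)
sqrt(Y(196) + l(676)) = sqrt(-108 + 0) = sqrt(-108) = 6*I*sqrt(3)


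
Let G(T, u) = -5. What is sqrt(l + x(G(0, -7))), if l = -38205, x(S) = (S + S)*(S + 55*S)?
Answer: I*sqrt(35405) ≈ 188.16*I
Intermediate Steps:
x(S) = 112*S**2 (x(S) = (2*S)*(56*S) = 112*S**2)
sqrt(l + x(G(0, -7))) = sqrt(-38205 + 112*(-5)**2) = sqrt(-38205 + 112*25) = sqrt(-38205 + 2800) = sqrt(-35405) = I*sqrt(35405)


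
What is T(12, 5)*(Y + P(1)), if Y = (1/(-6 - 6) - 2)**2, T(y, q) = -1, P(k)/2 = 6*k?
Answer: -2353/144 ≈ -16.340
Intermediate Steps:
P(k) = 12*k (P(k) = 2*(6*k) = 12*k)
Y = 625/144 (Y = (1/(-12) - 2)**2 = (-1/12 - 2)**2 = (-25/12)**2 = 625/144 ≈ 4.3403)
T(12, 5)*(Y + P(1)) = -(625/144 + 12*1) = -(625/144 + 12) = -1*2353/144 = -2353/144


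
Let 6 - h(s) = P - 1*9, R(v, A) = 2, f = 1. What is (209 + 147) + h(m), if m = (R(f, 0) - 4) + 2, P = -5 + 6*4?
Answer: 352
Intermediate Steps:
P = 19 (P = -5 + 24 = 19)
m = 0 (m = (2 - 4) + 2 = -2 + 2 = 0)
h(s) = -4 (h(s) = 6 - (19 - 1*9) = 6 - (19 - 9) = 6 - 1*10 = 6 - 10 = -4)
(209 + 147) + h(m) = (209 + 147) - 4 = 356 - 4 = 352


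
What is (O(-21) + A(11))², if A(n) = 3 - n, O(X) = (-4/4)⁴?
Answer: 49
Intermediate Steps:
O(X) = 1 (O(X) = (-4*¼)⁴ = (-1)⁴ = 1)
(O(-21) + A(11))² = (1 + (3 - 1*11))² = (1 + (3 - 11))² = (1 - 8)² = (-7)² = 49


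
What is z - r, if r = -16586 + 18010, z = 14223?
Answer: 12799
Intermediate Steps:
r = 1424
z - r = 14223 - 1*1424 = 14223 - 1424 = 12799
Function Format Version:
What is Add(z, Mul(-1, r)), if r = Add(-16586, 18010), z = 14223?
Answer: 12799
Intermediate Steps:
r = 1424
Add(z, Mul(-1, r)) = Add(14223, Mul(-1, 1424)) = Add(14223, -1424) = 12799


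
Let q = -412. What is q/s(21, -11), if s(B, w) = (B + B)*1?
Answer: -206/21 ≈ -9.8095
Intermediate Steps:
s(B, w) = 2*B (s(B, w) = (2*B)*1 = 2*B)
q/s(21, -11) = -412/(2*21) = -412/42 = -412*1/42 = -206/21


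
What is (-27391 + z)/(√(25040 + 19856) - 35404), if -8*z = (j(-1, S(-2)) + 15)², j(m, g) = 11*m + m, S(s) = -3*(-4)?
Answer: 1939581587/2506796640 + 219137*√2806/2506796640 ≈ 0.77836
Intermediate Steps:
S(s) = 12
j(m, g) = 12*m
z = -9/8 (z = -(12*(-1) + 15)²/8 = -(-12 + 15)²/8 = -⅛*3² = -⅛*9 = -9/8 ≈ -1.1250)
(-27391 + z)/(√(25040 + 19856) - 35404) = (-27391 - 9/8)/(√(25040 + 19856) - 35404) = -219137/(8*(√44896 - 35404)) = -219137/(8*(4*√2806 - 35404)) = -219137/(8*(-35404 + 4*√2806))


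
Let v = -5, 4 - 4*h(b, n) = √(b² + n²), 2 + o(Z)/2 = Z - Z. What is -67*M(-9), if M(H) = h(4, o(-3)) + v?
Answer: 268 + 67*√2 ≈ 362.75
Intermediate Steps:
o(Z) = -4 (o(Z) = -4 + 2*(Z - Z) = -4 + 2*0 = -4 + 0 = -4)
h(b, n) = 1 - √(b² + n²)/4
M(H) = -4 - √2 (M(H) = (1 - √(4² + (-4)²)/4) - 5 = (1 - √(16 + 16)/4) - 5 = (1 - √2) - 5 = -4 - √2)
-67*M(-9) = -67*(-4 - √2) = 268 + 67*√2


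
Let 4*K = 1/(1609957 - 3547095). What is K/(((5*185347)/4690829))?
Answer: -4690829/7180854337720 ≈ -6.5324e-7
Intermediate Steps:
K = -1/7748552 (K = 1/(4*(1609957 - 3547095)) = (¼)/(-1937138) = (¼)*(-1/1937138) = -1/7748552 ≈ -1.2906e-7)
K/(((5*185347)/4690829)) = -1/(7748552*((5*185347)/4690829)) = -1/(7748552*(926735*(1/4690829))) = -1/(7748552*926735/4690829) = -1/7748552*4690829/926735 = -4690829/7180854337720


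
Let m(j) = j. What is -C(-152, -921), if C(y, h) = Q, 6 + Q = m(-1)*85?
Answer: 91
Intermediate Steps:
Q = -91 (Q = -6 - 1*85 = -6 - 85 = -91)
C(y, h) = -91
-C(-152, -921) = -1*(-91) = 91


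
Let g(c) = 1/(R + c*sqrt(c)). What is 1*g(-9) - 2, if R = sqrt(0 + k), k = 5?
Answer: (1 - 2*sqrt(5) + 54*I)/(sqrt(5) - 27*I) ≈ -1.997 + 0.036785*I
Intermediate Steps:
R = sqrt(5) (R = sqrt(0 + 5) = sqrt(5) ≈ 2.2361)
g(c) = 1/(sqrt(5) + c**(3/2)) (g(c) = 1/(sqrt(5) + c*sqrt(c)) = 1/(sqrt(5) + c**(3/2)))
1*g(-9) - 2 = 1/(sqrt(5) + (-9)**(3/2)) - 2 = 1/(sqrt(5) - 27*I) - 2 = -2 + 1/(sqrt(5) - 27*I)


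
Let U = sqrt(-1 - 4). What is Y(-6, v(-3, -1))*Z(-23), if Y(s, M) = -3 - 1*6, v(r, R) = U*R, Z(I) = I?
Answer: 207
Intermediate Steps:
U = I*sqrt(5) (U = sqrt(-5) = I*sqrt(5) ≈ 2.2361*I)
v(r, R) = I*R*sqrt(5) (v(r, R) = (I*sqrt(5))*R = I*R*sqrt(5))
Y(s, M) = -9 (Y(s, M) = -3 - 6 = -9)
Y(-6, v(-3, -1))*Z(-23) = -9*(-23) = 207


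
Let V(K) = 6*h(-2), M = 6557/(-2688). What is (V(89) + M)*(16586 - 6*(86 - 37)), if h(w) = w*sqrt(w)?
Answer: -26706661/672 - 195504*I*sqrt(2) ≈ -39742.0 - 2.7648e+5*I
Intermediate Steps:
h(w) = w**(3/2)
M = -6557/2688 (M = 6557*(-1/2688) = -6557/2688 ≈ -2.4394)
V(K) = -12*I*sqrt(2) (V(K) = 6*(-2)**(3/2) = 6*(-2*I*sqrt(2)) = -12*I*sqrt(2))
(V(89) + M)*(16586 - 6*(86 - 37)) = (-12*I*sqrt(2) - 6557/2688)*(16586 - 6*(86 - 37)) = (-6557/2688 - 12*I*sqrt(2))*(16586 - 6*49) = (-6557/2688 - 12*I*sqrt(2))*(16586 - 294) = (-6557/2688 - 12*I*sqrt(2))*16292 = -26706661/672 - 195504*I*sqrt(2)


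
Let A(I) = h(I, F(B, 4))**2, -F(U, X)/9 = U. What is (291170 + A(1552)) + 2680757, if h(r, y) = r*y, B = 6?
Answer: 7026752791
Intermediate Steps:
F(U, X) = -9*U
A(I) = 2916*I**2 (A(I) = (I*(-9*6))**2 = (I*(-54))**2 = (-54*I)**2 = 2916*I**2)
(291170 + A(1552)) + 2680757 = (291170 + 2916*1552**2) + 2680757 = (291170 + 2916*2408704) + 2680757 = (291170 + 7023780864) + 2680757 = 7024072034 + 2680757 = 7026752791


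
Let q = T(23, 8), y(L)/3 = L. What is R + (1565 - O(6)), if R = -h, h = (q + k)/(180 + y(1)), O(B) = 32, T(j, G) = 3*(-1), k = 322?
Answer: 280220/183 ≈ 1531.3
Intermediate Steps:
T(j, G) = -3
y(L) = 3*L
q = -3
h = 319/183 (h = (-3 + 322)/(180 + 3*1) = 319/(180 + 3) = 319/183 ≈ 1.7432)
R = -319/183 (R = -1*319/183 = -319/183 ≈ -1.7432)
R + (1565 - O(6)) = -319/183 + (1565 - 1*32) = -319/183 + (1565 - 32) = -319/183 + 1533 = 280220/183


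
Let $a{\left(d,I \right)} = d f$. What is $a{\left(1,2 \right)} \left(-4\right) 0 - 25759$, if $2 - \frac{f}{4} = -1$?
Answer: $-25759$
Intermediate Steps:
$f = 12$ ($f = 8 - -4 = 8 + 4 = 12$)
$a{\left(d,I \right)} = 12 d$ ($a{\left(d,I \right)} = d 12 = 12 d$)
$a{\left(1,2 \right)} \left(-4\right) 0 - 25759 = 12 \cdot 1 \left(-4\right) 0 - 25759 = 12 \left(-4\right) 0 - 25759 = \left(-48\right) 0 - 25759 = 0 - 25759 = -25759$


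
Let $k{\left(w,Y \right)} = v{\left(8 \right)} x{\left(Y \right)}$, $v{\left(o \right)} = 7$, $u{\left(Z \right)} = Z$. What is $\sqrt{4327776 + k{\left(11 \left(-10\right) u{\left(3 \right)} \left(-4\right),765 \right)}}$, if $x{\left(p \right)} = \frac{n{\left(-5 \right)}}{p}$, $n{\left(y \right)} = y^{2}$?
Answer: $\frac{\sqrt{11256545971}}{51} \approx 2080.3$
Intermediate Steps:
$x{\left(p \right)} = \frac{25}{p}$ ($x{\left(p \right)} = \frac{\left(-5\right)^{2}}{p} = \frac{25}{p}$)
$k{\left(w,Y \right)} = \frac{175}{Y}$ ($k{\left(w,Y \right)} = 7 \frac{25}{Y} = \frac{175}{Y}$)
$\sqrt{4327776 + k{\left(11 \left(-10\right) u{\left(3 \right)} \left(-4\right),765 \right)}} = \sqrt{4327776 + \frac{175}{765}} = \sqrt{4327776 + 175 \cdot \frac{1}{765}} = \sqrt{4327776 + \frac{35}{153}} = \sqrt{\frac{662149763}{153}} = \frac{\sqrt{11256545971}}{51}$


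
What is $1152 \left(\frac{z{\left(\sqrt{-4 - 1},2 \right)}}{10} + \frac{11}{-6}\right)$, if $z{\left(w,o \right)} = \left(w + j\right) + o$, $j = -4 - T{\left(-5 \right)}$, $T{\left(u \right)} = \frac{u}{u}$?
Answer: $- \frac{12288}{5} + \frac{576 i \sqrt{5}}{5} \approx -2457.6 + 257.6 i$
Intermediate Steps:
$T{\left(u \right)} = 1$
$j = -5$ ($j = -4 - 1 = -5$)
$z{\left(w,o \right)} = -5 + o + w$ ($z{\left(w,o \right)} = \left(w - 5\right) + o = \left(-5 + w\right) + o = -5 + o + w$)
$1152 \left(\frac{z{\left(\sqrt{-4 - 1},2 \right)}}{10} + \frac{11}{-6}\right) = 1152 \left(\frac{-5 + 2 + \sqrt{-4 - 1}}{10} + \frac{11}{-6}\right) = 1152 \left(\left(-5 + 2 + \sqrt{-5}\right) \frac{1}{10} + 11 \left(- \frac{1}{6}\right)\right) = 1152 \left(\left(-5 + 2 + i \sqrt{5}\right) \frac{1}{10} - \frac{11}{6}\right) = 1152 \left(\left(-3 + i \sqrt{5}\right) \frac{1}{10} - \frac{11}{6}\right) = 1152 \left(\left(- \frac{3}{10} + \frac{i \sqrt{5}}{10}\right) - \frac{11}{6}\right) = 1152 \left(- \frac{32}{15} + \frac{i \sqrt{5}}{10}\right) = - \frac{12288}{5} + \frac{576 i \sqrt{5}}{5}$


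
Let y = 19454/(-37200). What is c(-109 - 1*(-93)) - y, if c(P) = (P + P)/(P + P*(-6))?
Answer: 2287/18600 ≈ 0.12296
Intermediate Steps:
c(P) = -2/5 (c(P) = (2*P)/(P - 6*P) = (2*P)/((-5*P)) = (2*P)*(-1/(5*P)) = -2/5)
y = -9727/18600 (y = 19454*(-1/37200) = -9727/18600 ≈ -0.52296)
c(-109 - 1*(-93)) - y = -2/5 - 1*(-9727/18600) = -2/5 + 9727/18600 = 2287/18600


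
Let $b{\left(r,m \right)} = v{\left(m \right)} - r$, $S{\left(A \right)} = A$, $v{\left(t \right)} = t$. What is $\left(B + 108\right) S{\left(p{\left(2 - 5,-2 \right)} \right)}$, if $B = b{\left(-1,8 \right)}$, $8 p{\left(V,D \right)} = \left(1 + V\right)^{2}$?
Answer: $\frac{117}{2} \approx 58.5$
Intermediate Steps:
$p{\left(V,D \right)} = \frac{\left(1 + V\right)^{2}}{8}$
$b{\left(r,m \right)} = m - r$
$B = 9$ ($B = 8 - -1 = 8 + 1 = 9$)
$\left(B + 108\right) S{\left(p{\left(2 - 5,-2 \right)} \right)} = \left(9 + 108\right) \frac{\left(1 + \left(2 - 5\right)\right)^{2}}{8} = 117 \frac{\left(1 - 3\right)^{2}}{8} = 117 \frac{\left(-2\right)^{2}}{8} = 117 \cdot \frac{1}{8} \cdot 4 = 117 \cdot \frac{1}{2} = \frac{117}{2}$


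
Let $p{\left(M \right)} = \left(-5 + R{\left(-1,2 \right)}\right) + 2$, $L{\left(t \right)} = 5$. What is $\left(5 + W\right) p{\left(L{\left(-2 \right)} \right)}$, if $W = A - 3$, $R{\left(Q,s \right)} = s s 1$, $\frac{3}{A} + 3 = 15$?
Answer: $\frac{9}{4} \approx 2.25$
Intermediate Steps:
$A = \frac{1}{4}$ ($A = \frac{3}{-3 + 15} = \frac{3}{12} = 3 \cdot \frac{1}{12} = \frac{1}{4} \approx 0.25$)
$R{\left(Q,s \right)} = s^{2}$ ($R{\left(Q,s \right)} = s^{2} \cdot 1 = s^{2}$)
$W = - \frac{11}{4}$ ($W = \frac{1}{4} - 3 = - \frac{11}{4} \approx -2.75$)
$p{\left(M \right)} = 1$ ($p{\left(M \right)} = \left(-5 + 2^{2}\right) + 2 = \left(-5 + 4\right) + 2 = -1 + 2 = 1$)
$\left(5 + W\right) p{\left(L{\left(-2 \right)} \right)} = \left(5 - \frac{11}{4}\right) 1 = \frac{9}{4} \cdot 1 = \frac{9}{4}$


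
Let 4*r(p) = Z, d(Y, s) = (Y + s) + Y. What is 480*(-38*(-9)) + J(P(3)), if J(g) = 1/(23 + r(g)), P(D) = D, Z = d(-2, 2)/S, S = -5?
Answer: 37920970/231 ≈ 1.6416e+5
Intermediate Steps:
d(Y, s) = s + 2*Y
Z = ⅖ (Z = (2 + 2*(-2))/(-5) = (2 - 4)*(-⅕) = -2*(-⅕) = ⅖ ≈ 0.40000)
r(p) = ⅒ (r(p) = (¼)*(⅖) = ⅒)
J(g) = 10/231 (J(g) = 1/(23 + ⅒) = 1/(231/10) = 10/231)
480*(-38*(-9)) + J(P(3)) = 480*(-38*(-9)) + 10/231 = 480*342 + 10/231 = 164160 + 10/231 = 37920970/231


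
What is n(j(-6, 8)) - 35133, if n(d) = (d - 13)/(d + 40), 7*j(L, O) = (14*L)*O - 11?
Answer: -14157825/403 ≈ -35131.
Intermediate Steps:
j(L, O) = -11/7 + 2*L*O (j(L, O) = ((14*L)*O - 11)/7 = (14*L*O - 11)/7 = (-11 + 14*L*O)/7 = -11/7 + 2*L*O)
n(d) = (-13 + d)/(40 + d)
n(j(-6, 8)) - 35133 = (-13 + (-11/7 + 2*(-6)*8))/(40 + (-11/7 + 2*(-6)*8)) - 35133 = (-13 + (-11/7 - 96))/(40 + (-11/7 - 96)) - 35133 = (-13 - 683/7)/(40 - 683/7) - 35133 = -774/7/(-403/7) - 35133 = -7/403*(-774/7) - 35133 = 774/403 - 35133 = -14157825/403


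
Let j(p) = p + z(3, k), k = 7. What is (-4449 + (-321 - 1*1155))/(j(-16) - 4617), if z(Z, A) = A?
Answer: 1975/1542 ≈ 1.2808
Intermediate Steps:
j(p) = 7 + p (j(p) = p + 7 = 7 + p)
(-4449 + (-321 - 1*1155))/(j(-16) - 4617) = (-4449 + (-321 - 1*1155))/((7 - 16) - 4617) = (-4449 + (-321 - 1155))/(-9 - 4617) = (-4449 - 1476)/(-4626) = -5925*(-1/4626) = 1975/1542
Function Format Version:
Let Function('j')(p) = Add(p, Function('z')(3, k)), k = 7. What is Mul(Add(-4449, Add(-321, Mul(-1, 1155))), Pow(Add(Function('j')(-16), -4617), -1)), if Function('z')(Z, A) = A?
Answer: Rational(1975, 1542) ≈ 1.2808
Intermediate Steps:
Function('j')(p) = Add(7, p) (Function('j')(p) = Add(p, 7) = Add(7, p))
Mul(Add(-4449, Add(-321, Mul(-1, 1155))), Pow(Add(Function('j')(-16), -4617), -1)) = Mul(Add(-4449, Add(-321, Mul(-1, 1155))), Pow(Add(Add(7, -16), -4617), -1)) = Mul(Add(-4449, Add(-321, -1155)), Pow(Add(-9, -4617), -1)) = Mul(Add(-4449, -1476), Pow(-4626, -1)) = Mul(-5925, Rational(-1, 4626)) = Rational(1975, 1542)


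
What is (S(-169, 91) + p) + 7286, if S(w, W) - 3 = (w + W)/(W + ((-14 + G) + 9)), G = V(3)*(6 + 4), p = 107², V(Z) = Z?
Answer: 1086765/58 ≈ 18737.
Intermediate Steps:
p = 11449
G = 30 (G = 3*(6 + 4) = 3*10 = 30)
S(w, W) = 3 + (W + w)/(25 + W) (S(w, W) = 3 + (w + W)/(W + ((-14 + 30) + 9)) = 3 + (W + w)/(W + (16 + 9)) = 3 + (W + w)/(W + 25) = 3 + (W + w)/(25 + W))
(S(-169, 91) + p) + 7286 = ((75 - 169 + 4*91)/(25 + 91) + 11449) + 7286 = ((75 - 169 + 364)/116 + 11449) + 7286 = ((1/116)*270 + 11449) + 7286 = (135/58 + 11449) + 7286 = 664177/58 + 7286 = 1086765/58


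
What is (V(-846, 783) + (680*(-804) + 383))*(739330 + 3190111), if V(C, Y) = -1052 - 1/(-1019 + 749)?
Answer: -580751846548789/270 ≈ -2.1509e+12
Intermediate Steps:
V(C, Y) = -284039/270 (V(C, Y) = -1052 - 1/(-270) = -1052 - 1*(-1/270) = -1052 + 1/270 = -284039/270)
(V(-846, 783) + (680*(-804) + 383))*(739330 + 3190111) = (-284039/270 + (680*(-804) + 383))*(739330 + 3190111) = (-284039/270 + (-546720 + 383))*3929441 = (-284039/270 - 546337)*3929441 = -147795029/270*3929441 = -580751846548789/270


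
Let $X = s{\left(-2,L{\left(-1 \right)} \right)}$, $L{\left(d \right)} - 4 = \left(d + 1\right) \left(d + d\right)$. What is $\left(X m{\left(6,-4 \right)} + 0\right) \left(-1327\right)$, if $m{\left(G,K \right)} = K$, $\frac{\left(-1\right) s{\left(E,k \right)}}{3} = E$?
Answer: $31848$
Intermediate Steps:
$L{\left(d \right)} = 4 + 2 d \left(1 + d\right)$ ($L{\left(d \right)} = 4 + \left(d + 1\right) \left(d + d\right) = 4 + \left(1 + d\right) 2 d = 4 + 2 d \left(1 + d\right)$)
$s{\left(E,k \right)} = - 3 E$
$X = 6$ ($X = \left(-3\right) \left(-2\right) = 6$)
$\left(X m{\left(6,-4 \right)} + 0\right) \left(-1327\right) = \left(6 \left(-4\right) + 0\right) \left(-1327\right) = \left(-24 + 0\right) \left(-1327\right) = \left(-24\right) \left(-1327\right) = 31848$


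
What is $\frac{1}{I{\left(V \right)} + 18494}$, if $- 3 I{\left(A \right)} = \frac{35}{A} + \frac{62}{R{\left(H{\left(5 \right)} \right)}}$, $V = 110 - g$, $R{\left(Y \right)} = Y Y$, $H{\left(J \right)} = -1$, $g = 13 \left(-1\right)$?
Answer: $\frac{369}{6816625} \approx 5.4132 \cdot 10^{-5}$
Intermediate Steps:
$g = -13$
$R{\left(Y \right)} = Y^{2}$
$V = 123$ ($V = 110 - -13 = 110 + 13 = 123$)
$I{\left(A \right)} = - \frac{62}{3} - \frac{35}{3 A}$ ($I{\left(A \right)} = - \frac{\frac{35}{A} + \frac{62}{\left(-1\right)^{2}}}{3} = - \frac{\frac{35}{A} + \frac{62}{1}}{3} = - \frac{\frac{35}{A} + 62 \cdot 1}{3} = - \frac{\frac{35}{A} + 62}{3} = - \frac{62 + \frac{35}{A}}{3} = - \frac{62}{3} - \frac{35}{3 A}$)
$\frac{1}{I{\left(V \right)} + 18494} = \frac{1}{\frac{-35 - 7626}{3 \cdot 123} + 18494} = \frac{1}{\frac{1}{3} \cdot \frac{1}{123} \left(-35 - 7626\right) + 18494} = \frac{1}{\frac{1}{3} \cdot \frac{1}{123} \left(-7661\right) + 18494} = \frac{1}{- \frac{7661}{369} + 18494} = \frac{1}{\frac{6816625}{369}} = \frac{369}{6816625}$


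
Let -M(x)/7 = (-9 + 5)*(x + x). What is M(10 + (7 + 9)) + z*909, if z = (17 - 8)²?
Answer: 75085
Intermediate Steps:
M(x) = 56*x (M(x) = -7*(-9 + 5)*(x + x) = -(-28)*2*x = -(-56)*x = 56*x)
z = 81 (z = 9² = 81)
M(10 + (7 + 9)) + z*909 = 56*(10 + (7 + 9)) + 81*909 = 56*(10 + 16) + 73629 = 56*26 + 73629 = 1456 + 73629 = 75085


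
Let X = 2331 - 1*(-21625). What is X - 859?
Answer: 23097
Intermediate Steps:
X = 23956 (X = 2331 + 21625 = 23956)
X - 859 = 23956 - 859 = 23097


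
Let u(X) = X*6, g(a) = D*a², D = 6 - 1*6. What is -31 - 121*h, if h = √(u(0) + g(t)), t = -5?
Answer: -31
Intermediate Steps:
D = 0 (D = 6 - 6 = 0)
g(a) = 0 (g(a) = 0*a² = 0)
u(X) = 6*X
h = 0 (h = √(6*0 + 0) = √(0 + 0) = √0 = 0)
-31 - 121*h = -31 - 121*0 = -31 + 0 = -31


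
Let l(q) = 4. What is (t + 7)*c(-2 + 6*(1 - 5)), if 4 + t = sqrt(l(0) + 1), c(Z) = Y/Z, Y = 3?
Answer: -9/26 - 3*sqrt(5)/26 ≈ -0.60416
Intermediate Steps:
c(Z) = 3/Z
t = -4 + sqrt(5) (t = -4 + sqrt(4 + 1) = -4 + sqrt(5) ≈ -1.7639)
(t + 7)*c(-2 + 6*(1 - 5)) = ((-4 + sqrt(5)) + 7)*(3/(-2 + 6*(1 - 5))) = (3 + sqrt(5))*(3/(-2 + 6*(-4))) = (3 + sqrt(5))*(3/(-2 - 24)) = (3 + sqrt(5))*(3/(-26)) = (3 + sqrt(5))*(3*(-1/26)) = (3 + sqrt(5))*(-3/26) = -9/26 - 3*sqrt(5)/26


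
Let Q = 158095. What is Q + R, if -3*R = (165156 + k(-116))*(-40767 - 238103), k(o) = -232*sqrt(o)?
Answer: 15352509335 - 129395680*I*sqrt(29)/3 ≈ 1.5353e+10 - 2.3227e+8*I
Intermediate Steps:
R = 15352351240 - 129395680*I*sqrt(29)/3 (R = -(165156 - 464*I*sqrt(29))*(-40767 - 238103)/3 = -(165156 - 464*I*sqrt(29))*(-278870)/3 = -(-46057053720 + 129395680*I*sqrt(29))/3 = 15352351240 - 129395680*I*sqrt(29)/3 ≈ 1.5352e+10 - 2.3227e+8*I)
Q + R = 158095 + (15352351240 - 129395680*I*sqrt(29)/3) = 15352509335 - 129395680*I*sqrt(29)/3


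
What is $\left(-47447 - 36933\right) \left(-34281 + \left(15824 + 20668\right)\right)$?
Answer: $-186564180$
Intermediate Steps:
$\left(-47447 - 36933\right) \left(-34281 + \left(15824 + 20668\right)\right) = - 84380 \left(-34281 + 36492\right) = \left(-84380\right) 2211 = -186564180$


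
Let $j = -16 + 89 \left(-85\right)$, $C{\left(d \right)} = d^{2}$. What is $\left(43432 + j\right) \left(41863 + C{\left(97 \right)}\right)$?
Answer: $1838152472$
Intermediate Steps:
$j = -7581$ ($j = -16 - 7565 = -7581$)
$\left(43432 + j\right) \left(41863 + C{\left(97 \right)}\right) = \left(43432 - 7581\right) \left(41863 + 97^{2}\right) = 35851 \left(41863 + 9409\right) = 35851 \cdot 51272 = 1838152472$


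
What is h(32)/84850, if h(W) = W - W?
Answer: 0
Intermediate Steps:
h(W) = 0
h(32)/84850 = 0/84850 = 0*(1/84850) = 0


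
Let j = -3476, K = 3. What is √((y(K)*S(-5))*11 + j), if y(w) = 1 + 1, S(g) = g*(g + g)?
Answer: 6*I*√66 ≈ 48.744*I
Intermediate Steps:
S(g) = 2*g² (S(g) = g*(2*g) = 2*g²)
y(w) = 2
√((y(K)*S(-5))*11 + j) = √((2*(2*(-5)²))*11 - 3476) = √((2*(2*25))*11 - 3476) = √((2*50)*11 - 3476) = √(100*11 - 3476) = √(1100 - 3476) = √(-2376) = 6*I*√66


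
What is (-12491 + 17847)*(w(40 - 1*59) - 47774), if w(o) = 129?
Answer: -255186620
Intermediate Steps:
(-12491 + 17847)*(w(40 - 1*59) - 47774) = (-12491 + 17847)*(129 - 47774) = 5356*(-47645) = -255186620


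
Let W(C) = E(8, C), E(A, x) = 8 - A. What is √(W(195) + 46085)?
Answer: √46085 ≈ 214.67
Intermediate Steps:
W(C) = 0 (W(C) = 8 - 1*8 = 8 - 8 = 0)
√(W(195) + 46085) = √(0 + 46085) = √46085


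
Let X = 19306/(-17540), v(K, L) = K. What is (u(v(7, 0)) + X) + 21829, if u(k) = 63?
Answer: 191983187/8770 ≈ 21891.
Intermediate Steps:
X = -9653/8770 (X = 19306*(-1/17540) = -9653/8770 ≈ -1.1007)
(u(v(7, 0)) + X) + 21829 = (63 - 9653/8770) + 21829 = 542857/8770 + 21829 = 191983187/8770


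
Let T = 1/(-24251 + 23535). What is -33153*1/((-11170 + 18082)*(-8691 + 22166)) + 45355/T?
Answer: -1008206381963051/31046400 ≈ -3.2474e+7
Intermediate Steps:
T = -1/716 (T = 1/(-716) = -1/716 ≈ -0.0013966)
-33153*1/((-11170 + 18082)*(-8691 + 22166)) + 45355/T = -33153*1/((-11170 + 18082)*(-8691 + 22166)) + 45355/(-1/716) = -33153/(13475*6912) + 45355*(-716) = -33153/93139200 - 32474180 = -33153*1/93139200 - 32474180 = -11051/31046400 - 32474180 = -1008206381963051/31046400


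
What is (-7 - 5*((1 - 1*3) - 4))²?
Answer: 529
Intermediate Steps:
(-7 - 5*((1 - 1*3) - 4))² = (-7 - 5*((1 - 3) - 4))² = (-7 - 5*(-2 - 4))² = (-7 - 5*(-6))² = (-7 + 30)² = 23² = 529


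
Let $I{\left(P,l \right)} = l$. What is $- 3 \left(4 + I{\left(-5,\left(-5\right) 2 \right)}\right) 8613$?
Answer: $155034$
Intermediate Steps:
$- 3 \left(4 + I{\left(-5,\left(-5\right) 2 \right)}\right) 8613 = - 3 \left(4 - 10\right) 8613 = \left(-3\right) \left(-6\right) 8613 = 18 \cdot 8613 = 155034$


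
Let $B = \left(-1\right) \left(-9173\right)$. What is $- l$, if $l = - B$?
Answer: $9173$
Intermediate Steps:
$B = 9173$
$l = -9173$ ($l = \left(-1\right) 9173 = -9173$)
$- l = \left(-1\right) \left(-9173\right) = 9173$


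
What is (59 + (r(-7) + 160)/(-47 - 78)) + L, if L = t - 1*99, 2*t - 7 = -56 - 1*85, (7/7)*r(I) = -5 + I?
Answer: -13523/125 ≈ -108.18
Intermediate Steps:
r(I) = -5 + I
t = -67 (t = 7/2 + (-56 - 1*85)/2 = 7/2 + (-56 - 85)/2 = 7/2 + (½)*(-141) = 7/2 - 141/2 = -67)
L = -166 (L = -67 - 1*99 = -67 - 99 = -166)
(59 + (r(-7) + 160)/(-47 - 78)) + L = (59 + ((-5 - 7) + 160)/(-47 - 78)) - 166 = (59 + (-12 + 160)/(-125)) - 166 = (59 + 148*(-1/125)) - 166 = (59 - 148/125) - 166 = 7227/125 - 166 = -13523/125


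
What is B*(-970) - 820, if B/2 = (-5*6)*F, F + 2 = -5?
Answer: -408220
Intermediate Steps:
F = -7 (F = -2 - 5 = -7)
B = 420 (B = 2*(-5*6*(-7)) = 2*(-30*(-7)) = 2*210 = 420)
B*(-970) - 820 = 420*(-970) - 820 = -407400 - 820 = -408220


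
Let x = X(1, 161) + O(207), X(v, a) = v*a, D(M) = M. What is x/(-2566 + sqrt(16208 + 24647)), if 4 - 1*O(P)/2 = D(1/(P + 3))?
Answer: -45531104/687067605 - 17744*sqrt(40855)/687067605 ≈ -0.071489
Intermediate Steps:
O(P) = 8 - 2/(3 + P) (O(P) = 8 - 2/(P + 3) = 8 - 2/(3 + P))
X(v, a) = a*v
x = 17744/105 (x = 161*1 + 2*(11 + 4*207)/(3 + 207) = 161 + 2*(11 + 828)/210 = 161 + 2*(1/210)*839 = 161 + 839/105 = 17744/105 ≈ 168.99)
x/(-2566 + sqrt(16208 + 24647)) = 17744/(105*(-2566 + sqrt(16208 + 24647))) = 17744/(105*(-2566 + sqrt(40855)))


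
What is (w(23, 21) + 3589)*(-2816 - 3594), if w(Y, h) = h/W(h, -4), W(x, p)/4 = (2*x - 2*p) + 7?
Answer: -874231055/38 ≈ -2.3006e+7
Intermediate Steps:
W(x, p) = 28 - 8*p + 8*x (W(x, p) = 4*((2*x - 2*p) + 7) = 4*((-2*p + 2*x) + 7) = 4*(7 - 2*p + 2*x) = 28 - 8*p + 8*x)
w(Y, h) = h/(60 + 8*h) (w(Y, h) = h/(28 - 8*(-4) + 8*h) = h/(28 + 32 + 8*h) = h/(60 + 8*h))
(w(23, 21) + 3589)*(-2816 - 3594) = ((¼)*21/(15 + 2*21) + 3589)*(-2816 - 3594) = ((¼)*21/(15 + 42) + 3589)*(-6410) = ((¼)*21/57 + 3589)*(-6410) = ((¼)*21*(1/57) + 3589)*(-6410) = (7/76 + 3589)*(-6410) = (272771/76)*(-6410) = -874231055/38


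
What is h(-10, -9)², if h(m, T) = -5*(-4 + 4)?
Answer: 0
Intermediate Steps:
h(m, T) = 0 (h(m, T) = -5*0 = 0)
h(-10, -9)² = 0² = 0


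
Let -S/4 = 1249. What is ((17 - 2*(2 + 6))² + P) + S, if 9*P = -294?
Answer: -15083/3 ≈ -5027.7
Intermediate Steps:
P = -98/3 (P = (⅑)*(-294) = -98/3 ≈ -32.667)
S = -4996 (S = -4*1249 = -4996)
((17 - 2*(2 + 6))² + P) + S = ((17 - 2*(2 + 6))² - 98/3) - 4996 = ((17 - 2*8)² - 98/3) - 4996 = ((17 - 16)² - 98/3) - 4996 = (1² - 98/3) - 4996 = (1 - 98/3) - 4996 = -95/3 - 4996 = -15083/3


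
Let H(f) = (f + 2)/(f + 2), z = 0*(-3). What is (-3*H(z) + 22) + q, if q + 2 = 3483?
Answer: 3500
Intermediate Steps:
q = 3481 (q = -2 + 3483 = 3481)
z = 0
H(f) = 1 (H(f) = (2 + f)/(2 + f) = 1)
(-3*H(z) + 22) + q = (-3*1 + 22) + 3481 = (-3 + 22) + 3481 = 19 + 3481 = 3500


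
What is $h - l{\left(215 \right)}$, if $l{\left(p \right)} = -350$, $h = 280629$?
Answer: $280979$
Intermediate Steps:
$h - l{\left(215 \right)} = 280629 - -350 = 280629 + 350 = 280979$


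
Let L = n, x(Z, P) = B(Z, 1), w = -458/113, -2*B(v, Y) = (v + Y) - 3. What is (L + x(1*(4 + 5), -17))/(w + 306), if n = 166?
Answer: 7345/13648 ≈ 0.53817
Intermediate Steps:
B(v, Y) = 3/2 - Y/2 - v/2 (B(v, Y) = -((v + Y) - 3)/2 = -((Y + v) - 3)/2 = -(-3 + Y + v)/2 = 3/2 - Y/2 - v/2)
w = -458/113 (w = -458*1/113 = -458/113 ≈ -4.0531)
x(Z, P) = 1 - Z/2 (x(Z, P) = 3/2 - ½*1 - Z/2 = 3/2 - ½ - Z/2 = 1 - Z/2)
L = 166
(L + x(1*(4 + 5), -17))/(w + 306) = (166 + (1 - (4 + 5)/2))/(-458/113 + 306) = (166 + (1 - 9/2))/(34120/113) = (166 + (1 - ½*9))*(113/34120) = (166 + (1 - 9/2))*(113/34120) = (166 - 7/2)*(113/34120) = (325/2)*(113/34120) = 7345/13648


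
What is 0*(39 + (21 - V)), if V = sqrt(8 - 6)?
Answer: 0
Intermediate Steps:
V = sqrt(2) ≈ 1.4142
0*(39 + (21 - V)) = 0*(39 + (21 - sqrt(2))) = 0*(60 - sqrt(2)) = 0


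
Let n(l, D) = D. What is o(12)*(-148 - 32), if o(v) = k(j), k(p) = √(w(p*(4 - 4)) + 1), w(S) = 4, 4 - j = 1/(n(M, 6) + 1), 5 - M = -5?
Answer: -180*√5 ≈ -402.49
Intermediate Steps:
M = 10 (M = 5 - 1*(-5) = 5 + 5 = 10)
j = 27/7 (j = 4 - 1/(6 + 1) = 4 - 1/7 = 4 - 1*⅐ = 4 - ⅐ = 27/7 ≈ 3.8571)
k(p) = √5 (k(p) = √(4 + 1) = √5)
o(v) = √5
o(12)*(-148 - 32) = √5*(-148 - 32) = √5*(-180) = -180*√5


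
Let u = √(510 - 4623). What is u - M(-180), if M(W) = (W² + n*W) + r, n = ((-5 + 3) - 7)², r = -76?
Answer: -17744 + 3*I*√457 ≈ -17744.0 + 64.133*I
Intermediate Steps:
n = 81 (n = (-2 - 7)² = (-9)² = 81)
M(W) = -76 + W² + 81*W (M(W) = (W² + 81*W) - 76 = -76 + W² + 81*W)
u = 3*I*√457 (u = √(-4113) = 3*I*√457 ≈ 64.133*I)
u - M(-180) = 3*I*√457 - (-76 + (-180)² + 81*(-180)) = 3*I*√457 - (-76 + 32400 - 14580) = 3*I*√457 - 1*17744 = 3*I*√457 - 17744 = -17744 + 3*I*√457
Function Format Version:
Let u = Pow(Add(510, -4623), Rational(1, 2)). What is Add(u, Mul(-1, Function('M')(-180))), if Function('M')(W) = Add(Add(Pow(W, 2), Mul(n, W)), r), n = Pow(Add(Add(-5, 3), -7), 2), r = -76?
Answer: Add(-17744, Mul(3, I, Pow(457, Rational(1, 2)))) ≈ Add(-17744., Mul(64.133, I))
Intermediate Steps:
n = 81 (n = Pow(Add(-2, -7), 2) = Pow(-9, 2) = 81)
Function('M')(W) = Add(-76, Pow(W, 2), Mul(81, W)) (Function('M')(W) = Add(Add(Pow(W, 2), Mul(81, W)), -76) = Add(-76, Pow(W, 2), Mul(81, W)))
u = Mul(3, I, Pow(457, Rational(1, 2))) (u = Pow(-4113, Rational(1, 2)) = Mul(3, I, Pow(457, Rational(1, 2))) ≈ Mul(64.133, I))
Add(u, Mul(-1, Function('M')(-180))) = Add(Mul(3, I, Pow(457, Rational(1, 2))), Mul(-1, Add(-76, Pow(-180, 2), Mul(81, -180)))) = Add(Mul(3, I, Pow(457, Rational(1, 2))), Mul(-1, Add(-76, 32400, -14580))) = Add(Mul(3, I, Pow(457, Rational(1, 2))), Mul(-1, 17744)) = Add(Mul(3, I, Pow(457, Rational(1, 2))), -17744) = Add(-17744, Mul(3, I, Pow(457, Rational(1, 2))))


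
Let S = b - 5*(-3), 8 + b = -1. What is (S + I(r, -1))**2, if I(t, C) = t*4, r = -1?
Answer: 4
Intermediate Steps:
b = -9 (b = -8 - 1 = -9)
S = 6 (S = -9 - 5*(-3) = -9 + 15 = 6)
I(t, C) = 4*t
(S + I(r, -1))**2 = (6 + 4*(-1))**2 = (6 - 4)**2 = 2**2 = 4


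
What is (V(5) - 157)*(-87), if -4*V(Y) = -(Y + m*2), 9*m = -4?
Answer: 162835/12 ≈ 13570.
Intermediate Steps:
m = -4/9 (m = (1/9)*(-4) = -4/9 ≈ -0.44444)
V(Y) = -2/9 + Y/4 (V(Y) = -(-1)*(Y - 4/9*2)/4 = -(-1)*(Y - 8/9)/4 = -(-1)*(-8/9 + Y)/4 = -(8/9 - Y)/4 = -2/9 + Y/4)
(V(5) - 157)*(-87) = ((-2/9 + (1/4)*5) - 157)*(-87) = ((-2/9 + 5/4) - 157)*(-87) = (37/36 - 157)*(-87) = -5615/36*(-87) = 162835/12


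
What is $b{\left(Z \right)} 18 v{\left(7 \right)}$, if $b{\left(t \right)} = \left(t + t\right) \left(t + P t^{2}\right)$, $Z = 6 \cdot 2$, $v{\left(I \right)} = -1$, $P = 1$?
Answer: $-67392$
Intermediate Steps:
$Z = 12$
$b{\left(t \right)} = 2 t \left(t + t^{2}\right)$ ($b{\left(t \right)} = \left(t + t\right) \left(t + 1 t^{2}\right) = 2 t \left(t + t^{2}\right)$)
$b{\left(Z \right)} 18 v{\left(7 \right)} = 2 \cdot 12^{2} \left(1 + 12\right) 18 \left(-1\right) = 2 \cdot 144 \cdot 13 \cdot 18 \left(-1\right) = 3744 \cdot 18 \left(-1\right) = 67392 \left(-1\right) = -67392$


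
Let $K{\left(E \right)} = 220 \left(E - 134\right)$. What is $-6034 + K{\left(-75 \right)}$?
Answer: $-52014$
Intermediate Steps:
$K{\left(E \right)} = -29480 + 220 E$ ($K{\left(E \right)} = 220 \left(-134 + E\right) = -29480 + 220 E$)
$-6034 + K{\left(-75 \right)} = -6034 + \left(-29480 + 220 \left(-75\right)\right) = -6034 - 45980 = -52014$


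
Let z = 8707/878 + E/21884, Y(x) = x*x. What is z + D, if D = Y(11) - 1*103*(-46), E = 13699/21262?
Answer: 994552472072697/204265649912 ≈ 4868.9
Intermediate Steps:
Y(x) = x²
E = 13699/21262 (E = 13699*(1/21262) = 13699/21262 ≈ 0.64429)
D = 4859 (D = 11² - 1*103*(-46) = 121 - 103*(-46) = 121 + 4738 = 4859)
z = 2025679150289/204265649912 (z = 8707/878 + (13699/21262)/21884 = 8707*(1/878) + (13699/21262)*(1/21884) = 8707/878 + 13699/465297608 = 2025679150289/204265649912 ≈ 9.9169)
z + D = 2025679150289/204265649912 + 4859 = 994552472072697/204265649912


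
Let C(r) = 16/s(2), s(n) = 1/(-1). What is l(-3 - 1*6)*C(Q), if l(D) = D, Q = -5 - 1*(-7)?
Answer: 144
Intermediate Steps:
Q = 2 (Q = -5 + 7 = 2)
s(n) = -1
C(r) = -16 (C(r) = 16/(-1) = 16*(-1) = -16)
l(-3 - 1*6)*C(Q) = (-3 - 1*6)*(-16) = (-3 - 6)*(-16) = -9*(-16) = 144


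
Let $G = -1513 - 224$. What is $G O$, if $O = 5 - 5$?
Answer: $0$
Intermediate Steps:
$O = 0$ ($O = 5 - 5 = 0$)
$G = -1737$ ($G = -1513 - 224 = -1737$)
$G O = \left(-1737\right) 0 = 0$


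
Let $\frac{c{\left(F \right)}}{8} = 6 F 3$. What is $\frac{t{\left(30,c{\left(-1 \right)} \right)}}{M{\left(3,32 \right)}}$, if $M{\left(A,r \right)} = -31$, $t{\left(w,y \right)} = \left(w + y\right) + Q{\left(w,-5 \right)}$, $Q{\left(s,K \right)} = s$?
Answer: $\frac{84}{31} \approx 2.7097$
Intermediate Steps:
$c{\left(F \right)} = 144 F$ ($c{\left(F \right)} = 8 \cdot 6 F 3 = 8 \cdot 18 F = 144 F$)
$t{\left(w,y \right)} = y + 2 w$ ($t{\left(w,y \right)} = \left(w + y\right) + w = y + 2 w$)
$\frac{t{\left(30,c{\left(-1 \right)} \right)}}{M{\left(3,32 \right)}} = \frac{144 \left(-1\right) + 2 \cdot 30}{-31} = \left(-144 + 60\right) \left(- \frac{1}{31}\right) = \left(-84\right) \left(- \frac{1}{31}\right) = \frac{84}{31}$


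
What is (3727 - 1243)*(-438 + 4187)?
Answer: 9312516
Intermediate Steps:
(3727 - 1243)*(-438 + 4187) = 2484*3749 = 9312516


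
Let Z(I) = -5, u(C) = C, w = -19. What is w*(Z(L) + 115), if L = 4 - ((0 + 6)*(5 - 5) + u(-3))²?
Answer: -2090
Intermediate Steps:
L = -5 (L = 4 - ((0 + 6)*(5 - 5) - 3)² = 4 - (6*0 - 3)² = 4 - (0 - 3)² = 4 - 1*(-3)² = 4 - 1*9 = 4 - 9 = -5)
w*(Z(L) + 115) = -19*(-5 + 115) = -19*110 = -2090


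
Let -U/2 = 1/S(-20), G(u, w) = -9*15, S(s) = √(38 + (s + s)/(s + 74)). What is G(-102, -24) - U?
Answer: -135 + 3*√3018/503 ≈ -134.67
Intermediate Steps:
S(s) = √(38 + 2*s/(74 + s)) (S(s) = √(38 + (2*s)/(74 + s)) = √(38 + 2*s/(74 + s)))
G(u, w) = -135
U = -3*√3018/503 (U = -2*√(74 - 20)/(2*√(703 + 10*(-20))) = -2*3*√6/(2*√(703 - 200)) = -2*3*√3018/1006 = -3*√3018/503 ≈ -0.32765)
G(-102, -24) - U = -135 - (-3)*√3018/503 = -135 + 3*√3018/503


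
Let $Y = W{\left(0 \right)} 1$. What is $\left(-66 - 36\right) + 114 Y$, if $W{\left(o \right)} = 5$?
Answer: $468$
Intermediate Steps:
$Y = 5$ ($Y = 5 \cdot 1 = 5$)
$\left(-66 - 36\right) + 114 Y = \left(-66 - 36\right) + 114 \cdot 5 = \left(-66 - 36\right) + 570 = -102 + 570 = 468$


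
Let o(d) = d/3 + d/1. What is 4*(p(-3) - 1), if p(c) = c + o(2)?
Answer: -16/3 ≈ -5.3333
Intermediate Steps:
o(d) = 4*d/3 (o(d) = d*(⅓) + d*1 = d/3 + d = 4*d/3)
p(c) = 8/3 + c (p(c) = c + (4/3)*2 = c + 8/3 = 8/3 + c)
4*(p(-3) - 1) = 4*((8/3 - 3) - 1) = 4*(-⅓ - 1) = 4*(-4/3) = -16/3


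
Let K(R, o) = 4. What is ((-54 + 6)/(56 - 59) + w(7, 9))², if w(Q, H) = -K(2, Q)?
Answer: 144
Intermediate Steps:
w(Q, H) = -4 (w(Q, H) = -1*4 = -4)
((-54 + 6)/(56 - 59) + w(7, 9))² = ((-54 + 6)/(56 - 59) - 4)² = (-48/(-3) - 4)² = (-48*(-⅓) - 4)² = (16 - 4)² = 12² = 144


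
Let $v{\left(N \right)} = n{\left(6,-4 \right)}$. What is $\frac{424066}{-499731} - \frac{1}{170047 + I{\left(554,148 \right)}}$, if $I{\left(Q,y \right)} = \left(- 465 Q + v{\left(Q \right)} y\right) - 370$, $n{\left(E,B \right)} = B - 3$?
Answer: $- \frac{37728228223}{44460567339} \approx -0.84858$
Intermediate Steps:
$n{\left(E,B \right)} = -3 + B$ ($n{\left(E,B \right)} = B - 3 = -3 + B$)
$v{\left(N \right)} = -7$ ($v{\left(N \right)} = -3 - 4 = -7$)
$I{\left(Q,y \right)} = -370 - 465 Q - 7 y$ ($I{\left(Q,y \right)} = \left(- 465 Q - 7 y\right) - 370 = -370 - 465 Q - 7 y$)
$\frac{424066}{-499731} - \frac{1}{170047 + I{\left(554,148 \right)}} = \frac{424066}{-499731} - \frac{1}{170047 - 259016} = 424066 \left(- \frac{1}{499731}\right) - \frac{1}{170047 - 259016} = - \frac{424066}{499731} - \frac{1}{170047 - 259016} = - \frac{424066}{499731} - \frac{1}{-88969} = - \frac{424066}{499731} - - \frac{1}{88969} = - \frac{424066}{499731} + \frac{1}{88969} = - \frac{37728228223}{44460567339}$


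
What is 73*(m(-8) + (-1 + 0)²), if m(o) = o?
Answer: -511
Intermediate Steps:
73*(m(-8) + (-1 + 0)²) = 73*(-8 + (-1 + 0)²) = 73*(-8 + (-1)²) = 73*(-8 + 1) = 73*(-7) = -511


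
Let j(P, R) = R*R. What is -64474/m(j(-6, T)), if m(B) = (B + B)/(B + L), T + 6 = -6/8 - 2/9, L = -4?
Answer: -1863846629/63001 ≈ -29584.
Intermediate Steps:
T = -251/36 (T = -6 + (-6/8 - 2/9) = -6 + (-6*1/8 - 2*1/9) = -6 + (-3/4 - 2/9) = -6 - 35/36 = -251/36 ≈ -6.9722)
j(P, R) = R**2
m(B) = 2*B/(-4 + B) (m(B) = (B + B)/(B - 4) = (2*B)/(-4 + B) = 2*B/(-4 + B))
-64474/m(j(-6, T)) = -64474/(2*(-251/36)**2/(-4 + (-251/36)**2)) = -64474/(2*(63001/1296)/(-4 + 63001/1296)) = -64474/(2*(63001/1296)/(57817/1296)) = -64474/(2*(63001/1296)*(1296/57817)) = -64474/126002/57817 = -64474*57817/126002 = -1863846629/63001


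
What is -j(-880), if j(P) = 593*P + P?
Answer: 522720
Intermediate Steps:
j(P) = 594*P
-j(-880) = -594*(-880) = -1*(-522720) = 522720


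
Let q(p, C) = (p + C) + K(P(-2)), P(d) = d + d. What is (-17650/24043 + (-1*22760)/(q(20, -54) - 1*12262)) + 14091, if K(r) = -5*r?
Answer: 1039828879817/73787967 ≈ 14092.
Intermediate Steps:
P(d) = 2*d
q(p, C) = 20 + C + p (q(p, C) = (p + C) - 10*(-2) = (C + p) - 5*(-4) = (C + p) + 20 = 20 + C + p)
(-17650/24043 + (-1*22760)/(q(20, -54) - 1*12262)) + 14091 = (-17650/24043 + (-1*22760)/((20 - 54 + 20) - 1*12262)) + 14091 = (-17650*1/24043 - 22760/(-14 - 12262)) + 14091 = (-17650/24043 - 22760/(-12276)) + 14091 = (-17650/24043 - 22760*(-1/12276)) + 14091 = (-17650/24043 + 5690/3069) + 14091 = 82636820/73787967 + 14091 = 1039828879817/73787967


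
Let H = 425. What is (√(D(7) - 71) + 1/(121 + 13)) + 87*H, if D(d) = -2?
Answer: 4954651/134 + I*√73 ≈ 36975.0 + 8.544*I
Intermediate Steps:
(√(D(7) - 71) + 1/(121 + 13)) + 87*H = (√(-2 - 71) + 1/(121 + 13)) + 87*425 = (√(-73) + 1/134) + 36975 = (I*√73 + 1/134) + 36975 = (1/134 + I*√73) + 36975 = 4954651/134 + I*√73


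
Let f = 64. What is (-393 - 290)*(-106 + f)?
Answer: 28686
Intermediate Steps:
(-393 - 290)*(-106 + f) = (-393 - 290)*(-106 + 64) = -683*(-42) = 28686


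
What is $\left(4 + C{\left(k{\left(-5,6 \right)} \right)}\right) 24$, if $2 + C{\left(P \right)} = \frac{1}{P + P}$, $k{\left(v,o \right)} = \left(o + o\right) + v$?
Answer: $\frac{348}{7} \approx 49.714$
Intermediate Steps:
$k{\left(v,o \right)} = v + 2 o$ ($k{\left(v,o \right)} = 2 o + v = v + 2 o$)
$C{\left(P \right)} = -2 + \frac{1}{2 P}$ ($C{\left(P \right)} = -2 + \frac{1}{P + P} = -2 + \frac{1}{2 P}$)
$\left(4 + C{\left(k{\left(-5,6 \right)} \right)}\right) 24 = \left(4 - \left(2 - \frac{1}{2 \left(-5 + 2 \cdot 6\right)}\right)\right) 24 = \left(4 - \left(2 - \frac{1}{2 \left(-5 + 12\right)}\right)\right) 24 = \left(4 - \left(2 - \frac{1}{2 \cdot 7}\right)\right) 24 = \left(4 + \left(-2 + \frac{1}{2} \cdot \frac{1}{7}\right)\right) 24 = \left(4 + \left(-2 + \frac{1}{14}\right)\right) 24 = \left(4 - \frac{27}{14}\right) 24 = \frac{29}{14} \cdot 24 = \frac{348}{7}$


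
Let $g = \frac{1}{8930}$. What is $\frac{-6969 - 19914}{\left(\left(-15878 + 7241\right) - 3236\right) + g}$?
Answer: $\frac{80021730}{35341963} \approx 2.2642$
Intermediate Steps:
$g = \frac{1}{8930} \approx 0.00011198$
$\frac{-6969 - 19914}{\left(\left(-15878 + 7241\right) - 3236\right) + g} = \frac{-6969 - 19914}{\left(\left(-15878 + 7241\right) - 3236\right) + \frac{1}{8930}} = \frac{-6969 - 19914}{\left(-8637 - 3236\right) + \frac{1}{8930}} = - \frac{26883}{-11873 + \frac{1}{8930}} = - \frac{26883}{- \frac{106025889}{8930}} = \left(-26883\right) \left(- \frac{8930}{106025889}\right) = \frac{80021730}{35341963}$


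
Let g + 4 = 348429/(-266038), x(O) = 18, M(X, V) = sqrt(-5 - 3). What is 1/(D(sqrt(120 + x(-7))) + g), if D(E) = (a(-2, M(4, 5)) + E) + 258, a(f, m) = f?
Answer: 5914303813862/1479402912918779 - 70776217444*sqrt(138)/4438208738756337 ≈ 0.0038104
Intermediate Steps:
M(X, V) = 2*I*sqrt(2) (M(X, V) = sqrt(-8) = 2*I*sqrt(2))
g = -1412581/266038 (g = -4 + 348429/(-266038) = -4 + 348429*(-1/266038) = -4 - 348429/266038 = -1412581/266038 ≈ -5.3097)
D(E) = 256 + E (D(E) = (-2 + E) + 258 = 256 + E)
1/(D(sqrt(120 + x(-7))) + g) = 1/((256 + sqrt(120 + 18)) - 1412581/266038) = 1/((256 + sqrt(138)) - 1412581/266038) = 1/(66693147/266038 + sqrt(138))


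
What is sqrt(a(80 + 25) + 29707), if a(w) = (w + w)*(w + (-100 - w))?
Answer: sqrt(8707) ≈ 93.311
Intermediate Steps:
a(w) = -200*w (a(w) = (2*w)*(-100) = -200*w)
sqrt(a(80 + 25) + 29707) = sqrt(-200*(80 + 25) + 29707) = sqrt(-200*105 + 29707) = sqrt(-21000 + 29707) = sqrt(8707)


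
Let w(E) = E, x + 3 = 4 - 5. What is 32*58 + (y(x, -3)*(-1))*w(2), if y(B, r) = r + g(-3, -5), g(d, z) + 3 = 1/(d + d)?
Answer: 5605/3 ≈ 1868.3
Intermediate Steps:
x = -4 (x = -3 + (4 - 5) = -3 - 1 = -4)
g(d, z) = -3 + 1/(2*d) (g(d, z) = -3 + 1/(d + d) = -3 + 1/(2*d))
y(B, r) = -19/6 + r (y(B, r) = r + (-3 + (½)/(-3)) = r + (-3 + (½)*(-⅓)) = r + (-3 - ⅙) = r - 19/6 = -19/6 + r)
32*58 + (y(x, -3)*(-1))*w(2) = 32*58 + ((-19/6 - 3)*(-1))*2 = 1856 - 37/6*(-1)*2 = 1856 + (37/6)*2 = 1856 + 37/3 = 5605/3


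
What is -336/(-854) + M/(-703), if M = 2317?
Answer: -124465/42883 ≈ -2.9024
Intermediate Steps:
-336/(-854) + M/(-703) = -336/(-854) + 2317/(-703) = -336*(-1/854) + 2317*(-1/703) = 24/61 - 2317/703 = -124465/42883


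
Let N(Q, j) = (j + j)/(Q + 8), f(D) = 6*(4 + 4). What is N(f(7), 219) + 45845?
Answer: 1283879/28 ≈ 45853.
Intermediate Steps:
f(D) = 48 (f(D) = 6*8 = 48)
N(Q, j) = 2*j/(8 + Q) (N(Q, j) = (2*j)/(8 + Q) = 2*j/(8 + Q))
N(f(7), 219) + 45845 = 2*219/(8 + 48) + 45845 = 2*219/56 + 45845 = 2*219*(1/56) + 45845 = 219/28 + 45845 = 1283879/28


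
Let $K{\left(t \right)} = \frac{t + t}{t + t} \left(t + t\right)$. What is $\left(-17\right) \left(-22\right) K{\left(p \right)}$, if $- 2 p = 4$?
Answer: $-1496$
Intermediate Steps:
$p = -2$ ($p = \left(- \frac{1}{2}\right) 4 = -2$)
$K{\left(t \right)} = 2 t$ ($K{\left(t \right)} = \frac{2 t}{2 t} 2 t = 2 t \frac{1}{2 t} 2 t = 1 \cdot 2 t = 2 t$)
$\left(-17\right) \left(-22\right) K{\left(p \right)} = \left(-17\right) \left(-22\right) 2 \left(-2\right) = 374 \left(-4\right) = -1496$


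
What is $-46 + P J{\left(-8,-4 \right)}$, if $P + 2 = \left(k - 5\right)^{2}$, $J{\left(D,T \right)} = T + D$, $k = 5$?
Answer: $-22$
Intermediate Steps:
$J{\left(D,T \right)} = D + T$
$P = -2$ ($P = -2 + \left(5 - 5\right)^{2} = -2 + 0^{2} = -2 + 0 = -2$)
$-46 + P J{\left(-8,-4 \right)} = -46 - 2 \left(-8 - 4\right) = -46 - -24 = -46 + 24 = -22$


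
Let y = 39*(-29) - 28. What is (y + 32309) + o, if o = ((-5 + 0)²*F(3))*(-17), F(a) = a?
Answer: 29875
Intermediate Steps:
y = -1159 (y = -1131 - 28 = -1159)
o = -1275 (o = ((-5 + 0)²*3)*(-17) = ((-5)²*3)*(-17) = (25*3)*(-17) = 75*(-17) = -1275)
(y + 32309) + o = (-1159 + 32309) - 1275 = 31150 - 1275 = 29875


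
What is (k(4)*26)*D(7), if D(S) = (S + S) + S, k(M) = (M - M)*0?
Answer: 0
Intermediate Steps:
k(M) = 0 (k(M) = 0*0 = 0)
D(S) = 3*S (D(S) = 2*S + S = 3*S)
(k(4)*26)*D(7) = (0*26)*(3*7) = 0*21 = 0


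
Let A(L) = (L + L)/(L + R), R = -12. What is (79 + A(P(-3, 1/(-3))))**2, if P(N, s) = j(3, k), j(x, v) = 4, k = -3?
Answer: 6084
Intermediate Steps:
P(N, s) = 4
A(L) = 2*L/(-12 + L) (A(L) = (L + L)/(L - 12) = (2*L)/(-12 + L) = 2*L/(-12 + L))
(79 + A(P(-3, 1/(-3))))**2 = (79 + 2*4/(-12 + 4))**2 = (79 + 2*4/(-8))**2 = (79 + 2*4*(-1/8))**2 = (79 - 1)**2 = 78**2 = 6084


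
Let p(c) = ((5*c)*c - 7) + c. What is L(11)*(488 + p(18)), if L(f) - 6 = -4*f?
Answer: -80522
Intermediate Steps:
p(c) = -7 + c + 5*c**2 (p(c) = (5*c**2 - 7) + c = (-7 + 5*c**2) + c = -7 + c + 5*c**2)
L(f) = 6 - 4*f
L(11)*(488 + p(18)) = (6 - 4*11)*(488 + (-7 + 18 + 5*18**2)) = (6 - 44)*(488 + (-7 + 18 + 5*324)) = -38*(488 + (-7 + 18 + 1620)) = -38*(488 + 1631) = -38*2119 = -80522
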